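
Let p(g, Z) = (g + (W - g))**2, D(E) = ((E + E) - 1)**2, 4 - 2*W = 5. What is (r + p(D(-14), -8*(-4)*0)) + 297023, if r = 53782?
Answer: 1403221/4 ≈ 3.5081e+5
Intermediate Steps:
W = -1/2 (W = 2 - 1/2*5 = 2 - 5/2 = -1/2 ≈ -0.50000)
D(E) = (-1 + 2*E)**2 (D(E) = (2*E - 1)**2 = (-1 + 2*E)**2)
p(g, Z) = 1/4 (p(g, Z) = (g + (-1/2 - g))**2 = (-1/2)**2 = 1/4)
(r + p(D(-14), -8*(-4)*0)) + 297023 = (53782 + 1/4) + 297023 = 215129/4 + 297023 = 1403221/4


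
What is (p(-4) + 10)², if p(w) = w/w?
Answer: 121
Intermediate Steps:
p(w) = 1
(p(-4) + 10)² = (1 + 10)² = 11² = 121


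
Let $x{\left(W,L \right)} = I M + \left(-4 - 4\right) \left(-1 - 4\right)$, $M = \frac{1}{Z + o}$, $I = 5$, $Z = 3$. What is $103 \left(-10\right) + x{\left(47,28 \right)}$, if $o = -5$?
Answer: $- \frac{1985}{2} \approx -992.5$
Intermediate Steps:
$M = - \frac{1}{2}$ ($M = \frac{1}{3 - 5} = \frac{1}{-2} = - \frac{1}{2} \approx -0.5$)
$x{\left(W,L \right)} = \frac{75}{2}$ ($x{\left(W,L \right)} = 5 \left(- \frac{1}{2}\right) + \left(-4 - 4\right) \left(-1 - 4\right) = - \frac{5}{2} - -40 = - \frac{5}{2} + 40 = \frac{75}{2}$)
$103 \left(-10\right) + x{\left(47,28 \right)} = 103 \left(-10\right) + \frac{75}{2} = -1030 + \frac{75}{2} = - \frac{1985}{2}$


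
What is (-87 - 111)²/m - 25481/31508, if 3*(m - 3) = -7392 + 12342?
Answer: 397706513/17360908 ≈ 22.908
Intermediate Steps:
m = 1653 (m = 3 + (-7392 + 12342)/3 = 3 + (⅓)*4950 = 3 + 1650 = 1653)
(-87 - 111)²/m - 25481/31508 = (-87 - 111)²/1653 - 25481/31508 = (-198)²*(1/1653) - 25481*1/31508 = 39204*(1/1653) - 25481/31508 = 13068/551 - 25481/31508 = 397706513/17360908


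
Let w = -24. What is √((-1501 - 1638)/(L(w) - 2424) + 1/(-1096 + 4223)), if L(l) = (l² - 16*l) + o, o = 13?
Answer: 4*√2783932511613/4537277 ≈ 1.4709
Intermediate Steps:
L(l) = 13 + l² - 16*l (L(l) = (l² - 16*l) + 13 = 13 + l² - 16*l)
√((-1501 - 1638)/(L(w) - 2424) + 1/(-1096 + 4223)) = √((-1501 - 1638)/((13 + (-24)² - 16*(-24)) - 2424) + 1/(-1096 + 4223)) = √(-3139/((13 + 576 + 384) - 2424) + 1/3127) = √(-3139/(973 - 2424) + 1/3127) = √(-3139/(-1451) + 1/3127) = √(-3139*(-1/1451) + 1/3127) = √(3139/1451 + 1/3127) = √(9817104/4537277) = 4*√2783932511613/4537277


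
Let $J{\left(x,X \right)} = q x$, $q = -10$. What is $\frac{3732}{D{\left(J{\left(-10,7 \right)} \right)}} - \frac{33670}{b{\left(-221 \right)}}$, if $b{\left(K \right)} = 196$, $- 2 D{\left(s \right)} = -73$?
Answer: $- \frac{71069}{1022} \approx -69.539$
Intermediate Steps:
$J{\left(x,X \right)} = - 10 x$
$D{\left(s \right)} = \frac{73}{2}$ ($D{\left(s \right)} = \left(- \frac{1}{2}\right) \left(-73\right) = \frac{73}{2}$)
$\frac{3732}{D{\left(J{\left(-10,7 \right)} \right)}} - \frac{33670}{b{\left(-221 \right)}} = \frac{3732}{\frac{73}{2}} - \frac{33670}{196} = 3732 \cdot \frac{2}{73} - \frac{2405}{14} = \frac{7464}{73} - \frac{2405}{14} = - \frac{71069}{1022}$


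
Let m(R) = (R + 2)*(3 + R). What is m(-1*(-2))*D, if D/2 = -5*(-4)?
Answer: 800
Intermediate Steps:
D = 40 (D = 2*(-5*(-4)) = 2*20 = 40)
m(R) = (2 + R)*(3 + R)
m(-1*(-2))*D = (6 + (-1*(-2))**2 + 5*(-1*(-2)))*40 = (6 + 2**2 + 5*2)*40 = (6 + 4 + 10)*40 = 20*40 = 800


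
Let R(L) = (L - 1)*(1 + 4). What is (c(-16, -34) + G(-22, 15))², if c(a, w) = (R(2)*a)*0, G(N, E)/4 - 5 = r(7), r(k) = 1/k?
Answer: 20736/49 ≈ 423.18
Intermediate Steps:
R(L) = -5 + 5*L (R(L) = (-1 + L)*5 = -5 + 5*L)
G(N, E) = 144/7 (G(N, E) = 20 + 4/7 = 144/7)
c(a, w) = 0 (c(a, w) = ((-5 + 5*2)*a)*0 = ((-5 + 10)*a)*0 = (5*a)*0 = 0)
(c(-16, -34) + G(-22, 15))² = (0 + 144/7)² = (144/7)² = 20736/49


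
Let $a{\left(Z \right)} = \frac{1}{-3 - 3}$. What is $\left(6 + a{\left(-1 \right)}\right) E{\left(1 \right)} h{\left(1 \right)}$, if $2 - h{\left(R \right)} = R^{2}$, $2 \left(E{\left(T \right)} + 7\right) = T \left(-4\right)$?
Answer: $- \frac{105}{2} \approx -52.5$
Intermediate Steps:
$E{\left(T \right)} = -7 - 2 T$ ($E{\left(T \right)} = -7 + \frac{T \left(-4\right)}{2} = -7 + \frac{\left(-4\right) T}{2} = -7 - 2 T$)
$a{\left(Z \right)} = - \frac{1}{6}$ ($a{\left(Z \right)} = \frac{1}{-6} = - \frac{1}{6}$)
$h{\left(R \right)} = 2 - R^{2}$
$\left(6 + a{\left(-1 \right)}\right) E{\left(1 \right)} h{\left(1 \right)} = \left(6 - \frac{1}{6}\right) \left(-7 - 2\right) \left(2 - 1^{2}\right) = \frac{35 \left(-7 - 2\right)}{6} \left(2 - 1\right) = \frac{35}{6} \left(-9\right) \left(2 - 1\right) = \left(- \frac{105}{2}\right) 1 = - \frac{105}{2}$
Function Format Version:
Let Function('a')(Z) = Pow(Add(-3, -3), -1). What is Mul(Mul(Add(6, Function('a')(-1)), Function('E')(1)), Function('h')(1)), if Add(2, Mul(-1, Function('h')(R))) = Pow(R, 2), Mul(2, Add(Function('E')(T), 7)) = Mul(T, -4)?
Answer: Rational(-105, 2) ≈ -52.500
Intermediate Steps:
Function('E')(T) = Add(-7, Mul(-2, T)) (Function('E')(T) = Add(-7, Mul(Rational(1, 2), Mul(T, -4))) = Add(-7, Mul(Rational(1, 2), Mul(-4, T))) = Add(-7, Mul(-2, T)))
Function('a')(Z) = Rational(-1, 6) (Function('a')(Z) = Pow(-6, -1) = Rational(-1, 6))
Function('h')(R) = Add(2, Mul(-1, Pow(R, 2)))
Mul(Mul(Add(6, Function('a')(-1)), Function('E')(1)), Function('h')(1)) = Mul(Mul(Add(6, Rational(-1, 6)), Add(-7, Mul(-2, 1))), Add(2, Mul(-1, Pow(1, 2)))) = Mul(Mul(Rational(35, 6), Add(-7, -2)), Add(2, Mul(-1, 1))) = Mul(Mul(Rational(35, 6), -9), Add(2, -1)) = Mul(Rational(-105, 2), 1) = Rational(-105, 2)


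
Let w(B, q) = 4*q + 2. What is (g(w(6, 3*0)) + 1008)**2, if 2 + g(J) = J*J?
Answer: 1020100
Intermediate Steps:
w(B, q) = 2 + 4*q
g(J) = -2 + J**2 (g(J) = -2 + J*J = -2 + J**2)
(g(w(6, 3*0)) + 1008)**2 = ((-2 + (2 + 4*(3*0))**2) + 1008)**2 = ((-2 + (2 + 4*0)**2) + 1008)**2 = ((-2 + (2 + 0)**2) + 1008)**2 = ((-2 + 2**2) + 1008)**2 = ((-2 + 4) + 1008)**2 = (2 + 1008)**2 = 1010**2 = 1020100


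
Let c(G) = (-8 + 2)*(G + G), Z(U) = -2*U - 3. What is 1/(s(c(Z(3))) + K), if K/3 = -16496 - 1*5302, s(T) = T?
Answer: -1/65286 ≈ -1.5317e-5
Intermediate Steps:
Z(U) = -3 - 2*U
c(G) = -12*G
K = -65394 (K = 3*(-16496 - 1*5302) = 3*(-16496 - 5302) = 3*(-21798) = -65394)
1/(s(c(Z(3))) + K) = 1/(-12*(-3 - 2*3) - 65394) = 1/(-12*(-3 - 6) - 65394) = 1/(-12*(-9) - 65394) = 1/(108 - 65394) = 1/(-65286) = -1/65286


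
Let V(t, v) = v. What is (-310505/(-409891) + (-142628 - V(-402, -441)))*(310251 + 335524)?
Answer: -37636323084601800/409891 ≈ -9.1820e+10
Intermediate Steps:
(-310505/(-409891) + (-142628 - V(-402, -441)))*(310251 + 335524) = (-310505/(-409891) + (-142628 - 1*(-441)))*(310251 + 335524) = (-310505*(-1/409891) + (-142628 + 441))*645775 = (310505/409891 - 142187)*645775 = -58280861112/409891*645775 = -37636323084601800/409891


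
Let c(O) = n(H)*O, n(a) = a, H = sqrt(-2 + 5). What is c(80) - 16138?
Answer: -16138 + 80*sqrt(3) ≈ -15999.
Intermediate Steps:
H = sqrt(3) ≈ 1.7320
c(O) = O*sqrt(3) (c(O) = sqrt(3)*O = O*sqrt(3))
c(80) - 16138 = 80*sqrt(3) - 16138 = -16138 + 80*sqrt(3)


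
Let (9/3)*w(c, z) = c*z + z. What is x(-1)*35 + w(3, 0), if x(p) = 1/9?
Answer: 35/9 ≈ 3.8889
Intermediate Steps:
w(c, z) = z/3 + c*z/3 (w(c, z) = (c*z + z)/3 = (z + c*z)/3 = z/3 + c*z/3)
x(p) = ⅑
x(-1)*35 + w(3, 0) = (⅑)*35 + (⅓)*0*(1 + 3) = 35/9 + (⅓)*0*4 = 35/9 + 0 = 35/9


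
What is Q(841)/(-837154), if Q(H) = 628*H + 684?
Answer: -264416/418577 ≈ -0.63170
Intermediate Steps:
Q(H) = 684 + 628*H
Q(841)/(-837154) = (684 + 628*841)/(-837154) = (684 + 528148)*(-1/837154) = 528832*(-1/837154) = -264416/418577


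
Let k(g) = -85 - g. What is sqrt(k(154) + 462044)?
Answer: sqrt(461805) ≈ 679.56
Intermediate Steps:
sqrt(k(154) + 462044) = sqrt((-85 - 1*154) + 462044) = sqrt((-85 - 154) + 462044) = sqrt(-239 + 462044) = sqrt(461805)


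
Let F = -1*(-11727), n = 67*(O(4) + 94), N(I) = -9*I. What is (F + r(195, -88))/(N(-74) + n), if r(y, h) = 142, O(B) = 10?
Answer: 1079/694 ≈ 1.5548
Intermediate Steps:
N(I) = -9*I
n = 6968 (n = 67*(10 + 94) = 67*104 = 6968)
F = 11727
(F + r(195, -88))/(N(-74) + n) = (11727 + 142)/(-9*(-74) + 6968) = 11869/(666 + 6968) = 11869/7634 = 11869*(1/7634) = 1079/694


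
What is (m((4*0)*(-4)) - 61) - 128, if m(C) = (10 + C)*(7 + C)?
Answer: -119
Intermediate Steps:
m(C) = (7 + C)*(10 + C)
(m((4*0)*(-4)) - 61) - 128 = ((70 + ((4*0)*(-4))² + 17*((4*0)*(-4))) - 61) - 128 = ((70 + (0*(-4))² + 17*(0*(-4))) - 61) - 128 = ((70 + 0² + 17*0) - 61) - 128 = ((70 + 0 + 0) - 61) - 128 = (70 - 61) - 128 = 9 - 128 = -119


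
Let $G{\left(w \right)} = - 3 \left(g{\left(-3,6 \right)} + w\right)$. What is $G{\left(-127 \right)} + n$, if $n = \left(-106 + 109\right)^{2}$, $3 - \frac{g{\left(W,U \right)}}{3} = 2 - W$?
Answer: $408$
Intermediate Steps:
$g{\left(W,U \right)} = 3 + 3 W$ ($g{\left(W,U \right)} = 9 - 3 \left(2 - W\right) = 9 + \left(-6 + 3 W\right) = 3 + 3 W$)
$G{\left(w \right)} = 18 - 3 w$ ($G{\left(w \right)} = - 3 \left(\left(3 + 3 \left(-3\right)\right) + w\right) = - 3 \left(\left(3 - 9\right) + w\right) = - 3 \left(-6 + w\right) = 18 - 3 w$)
$n = 9$ ($n = 3^{2} = 9$)
$G{\left(-127 \right)} + n = \left(18 - -381\right) + 9 = \left(18 + 381\right) + 9 = 399 + 9 = 408$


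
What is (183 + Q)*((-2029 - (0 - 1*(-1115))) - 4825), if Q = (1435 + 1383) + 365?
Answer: -26823654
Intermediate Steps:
Q = 3183 (Q = 2818 + 365 = 3183)
(183 + Q)*((-2029 - (0 - 1*(-1115))) - 4825) = (183 + 3183)*((-2029 - (0 - 1*(-1115))) - 4825) = 3366*((-2029 - (0 + 1115)) - 4825) = 3366*((-2029 - 1*1115) - 4825) = 3366*((-2029 - 1115) - 4825) = 3366*(-3144 - 4825) = 3366*(-7969) = -26823654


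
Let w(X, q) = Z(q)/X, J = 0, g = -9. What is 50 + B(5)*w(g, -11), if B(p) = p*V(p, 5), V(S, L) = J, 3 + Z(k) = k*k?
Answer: 50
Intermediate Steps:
Z(k) = -3 + k² (Z(k) = -3 + k*k = -3 + k²)
V(S, L) = 0
w(X, q) = (-3 + q²)/X
B(p) = 0 (B(p) = p*0 = 0)
50 + B(5)*w(g, -11) = 50 + 0*((-3 + (-11)²)/(-9)) = 50 + 0*(-(-3 + 121)/9) = 50 + 0*(-⅑*118) = 50 + 0*(-118/9) = 50 + 0 = 50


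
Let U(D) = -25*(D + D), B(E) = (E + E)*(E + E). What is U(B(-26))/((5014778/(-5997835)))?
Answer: 405453646000/2507389 ≈ 1.6170e+5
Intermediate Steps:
B(E) = 4*E² (B(E) = (2*E)*(2*E) = 4*E²)
U(D) = -50*D
U(B(-26))/((5014778/(-5997835))) = (-200*(-26)²)/((5014778/(-5997835))) = (-200*676)/((5014778*(-1/5997835))) = (-50*2704)/(-5014778/5997835) = -135200*(-5997835/5014778) = 405453646000/2507389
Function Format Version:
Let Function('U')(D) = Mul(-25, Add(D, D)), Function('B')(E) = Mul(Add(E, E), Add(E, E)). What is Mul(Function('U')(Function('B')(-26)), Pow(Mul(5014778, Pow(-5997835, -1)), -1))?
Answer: Rational(405453646000, 2507389) ≈ 1.6170e+5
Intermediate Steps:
Function('B')(E) = Mul(4, Pow(E, 2)) (Function('B')(E) = Mul(Mul(2, E), Mul(2, E)) = Mul(4, Pow(E, 2)))
Function('U')(D) = Mul(-50, D) (Function('U')(D) = Mul(-25, Mul(2, D)) = Mul(-50, D))
Mul(Function('U')(Function('B')(-26)), Pow(Mul(5014778, Pow(-5997835, -1)), -1)) = Mul(Mul(-50, Mul(4, Pow(-26, 2))), Pow(Mul(5014778, Pow(-5997835, -1)), -1)) = Mul(Mul(-50, Mul(4, 676)), Pow(Mul(5014778, Rational(-1, 5997835)), -1)) = Mul(Mul(-50, 2704), Pow(Rational(-5014778, 5997835), -1)) = Mul(-135200, Rational(-5997835, 5014778)) = Rational(405453646000, 2507389)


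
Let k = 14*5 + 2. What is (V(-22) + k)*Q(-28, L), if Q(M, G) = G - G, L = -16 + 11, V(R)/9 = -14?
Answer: 0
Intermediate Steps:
V(R) = -126 (V(R) = 9*(-14) = -126)
L = -5
k = 72 (k = 70 + 2 = 72)
Q(M, G) = 0
(V(-22) + k)*Q(-28, L) = (-126 + 72)*0 = -54*0 = 0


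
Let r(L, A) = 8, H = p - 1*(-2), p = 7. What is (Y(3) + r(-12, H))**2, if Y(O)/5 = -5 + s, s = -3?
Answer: 1024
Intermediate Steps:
H = 9 (H = 7 - 1*(-2) = 7 + 2 = 9)
Y(O) = -40 (Y(O) = 5*(-5 - 3) = 5*(-8) = -40)
(Y(3) + r(-12, H))**2 = (-40 + 8)**2 = (-32)**2 = 1024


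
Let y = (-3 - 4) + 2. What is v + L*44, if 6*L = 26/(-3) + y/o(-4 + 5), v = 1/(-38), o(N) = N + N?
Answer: -28015/342 ≈ -81.915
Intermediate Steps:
y = -5 (y = -7 + 2 = -5)
o(N) = 2*N
v = -1/38 ≈ -0.026316
L = -67/36 (L = (26/(-3) - 5*1/(2*(-4 + 5)))/6 = (26*(-1/3) - 5/(2*1))/6 = (-26/3 - 5/2)/6 = (1/6)*(-67/6) = -67/36 ≈ -1.8611)
v + L*44 = -1/38 - 67/36*44 = -1/38 - 737/9 = -28015/342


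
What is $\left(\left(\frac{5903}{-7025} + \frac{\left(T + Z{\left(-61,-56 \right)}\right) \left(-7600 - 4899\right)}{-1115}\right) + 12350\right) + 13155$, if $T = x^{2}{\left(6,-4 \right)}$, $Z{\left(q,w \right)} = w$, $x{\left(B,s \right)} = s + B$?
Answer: $\frac{39041002066}{1566575} \approx 24921.0$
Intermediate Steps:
$x{\left(B,s \right)} = B + s$
$T = 4$ ($T = \left(6 - 4\right)^{2} = 2^{2} = 4$)
$\left(\left(\frac{5903}{-7025} + \frac{\left(T + Z{\left(-61,-56 \right)}\right) \left(-7600 - 4899\right)}{-1115}\right) + 12350\right) + 13155 = \left(\left(\frac{5903}{-7025} + \frac{\left(4 - 56\right) \left(-7600 - 4899\right)}{-1115}\right) + 12350\right) + 13155 = \left(\left(5903 \left(- \frac{1}{7025}\right) + \left(-52\right) \left(-12499\right) \left(- \frac{1}{1115}\right)\right) + 12350\right) + 13155 = \left(\left(- \frac{5903}{7025} + 649948 \left(- \frac{1}{1115}\right)\right) + 12350\right) + 13155 = \left(\left(- \frac{5903}{7025} - \frac{649948}{1115}\right) + 12350\right) + 13155 = \left(- \frac{914493309}{1566575} + 12350\right) + 13155 = \frac{18432707941}{1566575} + 13155 = \frac{39041002066}{1566575}$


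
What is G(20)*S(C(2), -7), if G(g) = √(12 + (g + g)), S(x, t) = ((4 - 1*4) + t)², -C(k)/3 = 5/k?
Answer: 98*√13 ≈ 353.34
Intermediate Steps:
C(k) = -15/k
S(x, t) = t² (S(x, t) = ((4 - 4) + t)² = (0 + t)² = t²)
G(g) = √(12 + 2*g)
G(20)*S(C(2), -7) = √(12 + 2*20)*(-7)² = √(12 + 40)*49 = √52*49 = (2*√13)*49 = 98*√13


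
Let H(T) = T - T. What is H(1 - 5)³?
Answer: 0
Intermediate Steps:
H(T) = 0
H(1 - 5)³ = 0³ = 0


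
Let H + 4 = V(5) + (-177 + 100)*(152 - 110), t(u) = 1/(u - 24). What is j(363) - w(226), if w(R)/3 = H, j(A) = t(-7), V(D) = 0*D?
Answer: 301133/31 ≈ 9714.0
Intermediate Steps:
V(D) = 0
t(u) = 1/(-24 + u)
j(A) = -1/31 (j(A) = 1/(-24 - 7) = 1/(-31) = -1/31)
H = -3238 (H = -4 + (0 + (-177 + 100)*(152 - 110)) = -4 + (0 - 77*42) = -4 + (0 - 3234) = -4 - 3234 = -3238)
w(R) = -9714 (w(R) = 3*(-3238) = -9714)
j(363) - w(226) = -1/31 - 1*(-9714) = -1/31 + 9714 = 301133/31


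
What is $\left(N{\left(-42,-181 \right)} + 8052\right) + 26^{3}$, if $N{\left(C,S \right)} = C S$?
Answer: $33230$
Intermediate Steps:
$\left(N{\left(-42,-181 \right)} + 8052\right) + 26^{3} = \left(\left(-42\right) \left(-181\right) + 8052\right) + 26^{3} = \left(7602 + 8052\right) + 17576 = 15654 + 17576 = 33230$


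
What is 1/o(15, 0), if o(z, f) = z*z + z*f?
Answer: 1/225 ≈ 0.0044444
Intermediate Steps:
o(z, f) = z**2 + f*z
1/o(15, 0) = 1/(15*(0 + 15)) = 1/(15*15) = 1/225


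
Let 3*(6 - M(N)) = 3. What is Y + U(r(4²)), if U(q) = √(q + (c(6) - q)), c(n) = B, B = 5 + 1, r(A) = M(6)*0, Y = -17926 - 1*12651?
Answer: -30577 + √6 ≈ -30575.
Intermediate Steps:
M(N) = 5 (M(N) = 6 - ⅓*3 = 6 - 1 = 5)
Y = -30577 (Y = -17926 - 12651 = -30577)
r(A) = 0 (r(A) = 5*0 = 0)
B = 6
c(n) = 6
U(q) = √6 (U(q) = √(q + (6 - q)) = √6)
Y + U(r(4²)) = -30577 + √6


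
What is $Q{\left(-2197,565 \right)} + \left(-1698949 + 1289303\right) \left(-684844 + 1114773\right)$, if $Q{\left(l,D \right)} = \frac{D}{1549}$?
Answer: $- \frac{272807858762001}{1549} \approx -1.7612 \cdot 10^{11}$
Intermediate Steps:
$Q{\left(l,D \right)} = \frac{D}{1549}$ ($Q{\left(l,D \right)} = D \frac{1}{1549} = \frac{D}{1549}$)
$Q{\left(-2197,565 \right)} + \left(-1698949 + 1289303\right) \left(-684844 + 1114773\right) = \frac{1}{1549} \cdot 565 + \left(-1698949 + 1289303\right) \left(-684844 + 1114773\right) = \frac{565}{1549} - 176118695134 = - \frac{272807858762001}{1549}$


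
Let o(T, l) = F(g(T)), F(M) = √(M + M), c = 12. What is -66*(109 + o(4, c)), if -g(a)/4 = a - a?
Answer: -7194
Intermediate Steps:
g(a) = 0 (g(a) = -4*(a - a) = -4*0 = 0)
F(M) = √2*√M (F(M) = √(2*M) = √2*√M)
o(T, l) = 0 (o(T, l) = √2*√0 = √2*0 = 0)
-66*(109 + o(4, c)) = -66*(109 + 0) = -66*109 = -7194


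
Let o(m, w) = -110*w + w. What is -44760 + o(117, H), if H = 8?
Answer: -45632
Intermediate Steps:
o(m, w) = -109*w
-44760 + o(117, H) = -44760 - 109*8 = -44760 - 872 = -45632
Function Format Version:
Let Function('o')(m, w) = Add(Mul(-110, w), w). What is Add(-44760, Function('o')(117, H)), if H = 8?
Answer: -45632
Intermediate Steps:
Function('o')(m, w) = Mul(-109, w)
Add(-44760, Function('o')(117, H)) = Add(-44760, Mul(-109, 8)) = Add(-44760, -872) = -45632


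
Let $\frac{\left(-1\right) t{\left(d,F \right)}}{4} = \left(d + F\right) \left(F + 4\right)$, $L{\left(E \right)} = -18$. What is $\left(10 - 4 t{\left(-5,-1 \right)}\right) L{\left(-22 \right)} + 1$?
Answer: $5005$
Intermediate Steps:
$t{\left(d,F \right)} = - 4 \left(4 + F\right) \left(F + d\right)$ ($t{\left(d,F \right)} = - 4 \left(d + F\right) \left(F + 4\right) = - 4 \left(F + d\right) \left(4 + F\right) = - 4 \left(4 + F\right) \left(F + d\right)$)
$\left(10 - 4 t{\left(-5,-1 \right)}\right) L{\left(-22 \right)} + 1 = \left(10 - 4 \left(\left(-16\right) \left(-1\right) - -80 - 4 \left(-1\right)^{2} - \left(-4\right) \left(-5\right)\right)\right) \left(-18\right) + 1 = \left(10 - 4 \left(16 + 80 - 4 - 20\right)\right) \left(-18\right) + 1 = \left(10 - 288\right) \left(-18\right) + 1 = \left(-278\right) \left(-18\right) + 1 = 5004 + 1 = 5005$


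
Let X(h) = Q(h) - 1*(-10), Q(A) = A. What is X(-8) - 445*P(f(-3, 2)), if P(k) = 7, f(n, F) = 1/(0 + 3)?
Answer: -3113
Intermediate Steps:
f(n, F) = ⅓ (f(n, F) = 1/3 = ⅓)
X(h) = 10 + h (X(h) = h - 1*(-10) = h + 10 = 10 + h)
X(-8) - 445*P(f(-3, 2)) = (10 - 8) - 445*7 = 2 - 3115 = -3113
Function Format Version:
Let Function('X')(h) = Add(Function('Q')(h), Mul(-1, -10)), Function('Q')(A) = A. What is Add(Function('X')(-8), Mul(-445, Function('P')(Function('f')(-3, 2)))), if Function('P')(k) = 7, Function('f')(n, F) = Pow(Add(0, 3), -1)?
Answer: -3113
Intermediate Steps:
Function('f')(n, F) = Rational(1, 3) (Function('f')(n, F) = Pow(3, -1) = Rational(1, 3))
Function('X')(h) = Add(10, h) (Function('X')(h) = Add(h, Mul(-1, -10)) = Add(h, 10) = Add(10, h))
Add(Function('X')(-8), Mul(-445, Function('P')(Function('f')(-3, 2)))) = Add(Add(10, -8), Mul(-445, 7)) = Add(2, -3115) = -3113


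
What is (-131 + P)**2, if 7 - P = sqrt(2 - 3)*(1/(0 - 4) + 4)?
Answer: 245791/16 + 930*I ≈ 15362.0 + 930.0*I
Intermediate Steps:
P = 7 - 15*I/4 (P = 7 - sqrt(2 - 3)*(1/(0 - 4) + 4) = 7 - sqrt(-1)*(1/(-4) + 4) = 7 - I*(-1/4 + 4) = 7 - I*15/4 = 7 - 15*I/4 ≈ 7.0 - 3.75*I)
(-131 + P)**2 = (-131 + (7 - 15*I/4))**2 = (-124 - 15*I/4)**2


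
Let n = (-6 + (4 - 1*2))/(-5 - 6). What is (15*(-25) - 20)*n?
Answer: -1580/11 ≈ -143.64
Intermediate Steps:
n = 4/11 (n = (-6 + (4 - 2))/(-11) = (-6 + 2)*(-1/11) = -4*(-1/11) = 4/11 ≈ 0.36364)
(15*(-25) - 20)*n = (15*(-25) - 20)*(4/11) = (-375 - 20)*(4/11) = -395*4/11 = -1580/11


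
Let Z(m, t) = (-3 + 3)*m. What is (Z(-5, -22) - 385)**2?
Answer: 148225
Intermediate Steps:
Z(m, t) = 0 (Z(m, t) = 0*m = 0)
(Z(-5, -22) - 385)**2 = (0 - 385)**2 = (-385)**2 = 148225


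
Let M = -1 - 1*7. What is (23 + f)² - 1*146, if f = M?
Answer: 79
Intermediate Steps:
M = -8 (M = -1 - 7 = -8)
f = -8
(23 + f)² - 1*146 = (23 - 8)² - 1*146 = 15² - 146 = 225 - 146 = 79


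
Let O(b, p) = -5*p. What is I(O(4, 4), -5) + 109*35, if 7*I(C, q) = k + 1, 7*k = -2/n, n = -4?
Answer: 373885/98 ≈ 3815.2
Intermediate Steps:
k = 1/14 (k = (-2/(-4))/7 = (-2*(-¼))/7 = (⅐)*(½) = 1/14 ≈ 0.071429)
I(C, q) = 15/98 (I(C, q) = (1/14 + 1)/7 = (⅐)*(15/14) = 15/98)
I(O(4, 4), -5) + 109*35 = 15/98 + 109*35 = 15/98 + 3815 = 373885/98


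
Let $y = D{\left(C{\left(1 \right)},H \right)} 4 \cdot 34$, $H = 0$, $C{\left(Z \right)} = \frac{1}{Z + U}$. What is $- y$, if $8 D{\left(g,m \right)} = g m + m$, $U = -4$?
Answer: $0$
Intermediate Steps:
$C{\left(Z \right)} = \frac{1}{-4 + Z}$ ($C{\left(Z \right)} = \frac{1}{Z - 4} = \frac{1}{-4 + Z}$)
$D{\left(g,m \right)} = \frac{m}{8} + \frac{g m}{8}$ ($D{\left(g,m \right)} = \frac{g m + m}{8} = \frac{m + g m}{8} = \frac{m}{8} + \frac{g m}{8}$)
$y = 0$ ($y = \frac{1}{8} \cdot 0 \left(1 + \frac{1}{-4 + 1}\right) 4 \cdot 34 = \frac{1}{8} \cdot 0 \left(1 + \frac{1}{-3}\right) 4 \cdot 34 = \frac{1}{8} \cdot 0 \left(1 - \frac{1}{3}\right) 4 \cdot 34 = \frac{1}{8} \cdot 0 \cdot \frac{2}{3} \cdot 4 \cdot 34 = 0 \cdot 4 \cdot 34 = 0 \cdot 34 = 0$)
$- y = \left(-1\right) 0 = 0$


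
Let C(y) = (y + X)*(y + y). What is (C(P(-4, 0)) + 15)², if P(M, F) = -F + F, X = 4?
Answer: 225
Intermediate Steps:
P(M, F) = 0
C(y) = 2*y*(4 + y) (C(y) = (y + 4)*(y + y) = (4 + y)*(2*y) = 2*y*(4 + y))
(C(P(-4, 0)) + 15)² = (2*0*(4 + 0) + 15)² = (2*0*4 + 15)² = (0 + 15)² = 15² = 225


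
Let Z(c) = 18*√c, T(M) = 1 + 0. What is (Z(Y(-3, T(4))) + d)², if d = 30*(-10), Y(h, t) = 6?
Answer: 91944 - 10800*√6 ≈ 65490.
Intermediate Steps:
T(M) = 1
d = -300
(Z(Y(-3, T(4))) + d)² = (18*√6 - 300)² = (-300 + 18*√6)²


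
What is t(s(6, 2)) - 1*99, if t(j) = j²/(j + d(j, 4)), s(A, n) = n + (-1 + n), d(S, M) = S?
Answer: -195/2 ≈ -97.500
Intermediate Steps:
s(A, n) = -1 + 2*n
t(j) = j/2 (t(j) = j²/(j + j) = j²/((2*j)) = (1/(2*j))*j² = j/2)
t(s(6, 2)) - 1*99 = (-1 + 2*2)/2 - 1*99 = (-1 + 4)/2 - 99 = (½)*3 - 99 = 3/2 - 99 = -195/2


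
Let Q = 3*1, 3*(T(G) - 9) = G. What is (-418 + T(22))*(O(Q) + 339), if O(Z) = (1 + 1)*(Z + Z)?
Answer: -140985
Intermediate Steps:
T(G) = 9 + G/3
Q = 3
O(Z) = 4*Z (O(Z) = 2*(2*Z) = 4*Z)
(-418 + T(22))*(O(Q) + 339) = (-418 + (9 + (⅓)*22))*(4*3 + 339) = (-418 + (9 + 22/3))*(12 + 339) = (-418 + 49/3)*351 = -1205/3*351 = -140985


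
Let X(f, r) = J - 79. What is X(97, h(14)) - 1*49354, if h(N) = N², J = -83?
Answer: -49516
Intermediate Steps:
X(f, r) = -162 (X(f, r) = -83 - 79 = -162)
X(97, h(14)) - 1*49354 = -162 - 1*49354 = -162 - 49354 = -49516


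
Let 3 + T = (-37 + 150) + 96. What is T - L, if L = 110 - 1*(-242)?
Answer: -146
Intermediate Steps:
T = 206 (T = -3 + ((-37 + 150) + 96) = -3 + (113 + 96) = -3 + 209 = 206)
L = 352 (L = 110 + 242 = 352)
T - L = 206 - 1*352 = 206 - 352 = -146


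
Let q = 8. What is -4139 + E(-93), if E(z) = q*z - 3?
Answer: -4886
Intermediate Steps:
E(z) = -3 + 8*z (E(z) = 8*z - 3 = -3 + 8*z)
-4139 + E(-93) = -4139 + (-3 + 8*(-93)) = -4139 + (-3 - 744) = -4139 - 747 = -4886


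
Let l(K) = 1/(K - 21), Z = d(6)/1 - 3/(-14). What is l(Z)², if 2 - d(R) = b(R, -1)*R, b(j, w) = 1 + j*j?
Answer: 196/11363641 ≈ 1.7248e-5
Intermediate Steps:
b(j, w) = 1 + j²
d(R) = 2 - R*(1 + R²) (d(R) = 2 - (1 + R²)*R = 2 - R*(1 + R²))
Z = -3077/14 (Z = (2 - 1*6 - 1*6³)/1 - 3/(-14) = (2 - 6 - 1*216)*1 - 3*(-1/14) = (2 - 6 - 216)*1 + 3/14 = -220*1 + 3/14 = -220 + 3/14 = -3077/14 ≈ -219.79)
l(K) = 1/(-21 + K)
l(Z)² = (1/(-21 - 3077/14))² = (1/(-3371/14))² = (-14/3371)² = 196/11363641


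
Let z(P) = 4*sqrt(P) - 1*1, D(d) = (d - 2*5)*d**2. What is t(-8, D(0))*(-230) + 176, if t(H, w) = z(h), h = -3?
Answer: 406 - 920*I*sqrt(3) ≈ 406.0 - 1593.5*I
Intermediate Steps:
D(d) = d**2*(-10 + d) (D(d) = (d - 10)*d**2 = (-10 + d)*d**2 = d**2*(-10 + d))
z(P) = -1 + 4*sqrt(P) (z(P) = 4*sqrt(P) - 1 = -1 + 4*sqrt(P))
t(H, w) = -1 + 4*I*sqrt(3) (t(H, w) = -1 + 4*sqrt(-3) = -1 + 4*(I*sqrt(3)) = -1 + 4*I*sqrt(3))
t(-8, D(0))*(-230) + 176 = (-1 + 4*I*sqrt(3))*(-230) + 176 = (230 - 920*I*sqrt(3)) + 176 = 406 - 920*I*sqrt(3)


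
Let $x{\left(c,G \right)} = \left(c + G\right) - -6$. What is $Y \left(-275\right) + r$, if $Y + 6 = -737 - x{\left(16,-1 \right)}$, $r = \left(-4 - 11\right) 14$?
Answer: $209890$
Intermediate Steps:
$x{\left(c,G \right)} = 6 + G + c$ ($x{\left(c,G \right)} = \left(G + c\right) + \left(-2 + 8\right) = \left(G + c\right) + 6 = 6 + G + c$)
$r = -210$ ($r = \left(-15\right) 14 = -210$)
$Y = -764$ ($Y = -6 - 758 = -764$)
$Y \left(-275\right) + r = \left(-764\right) \left(-275\right) - 210 = 210100 - 210 = 209890$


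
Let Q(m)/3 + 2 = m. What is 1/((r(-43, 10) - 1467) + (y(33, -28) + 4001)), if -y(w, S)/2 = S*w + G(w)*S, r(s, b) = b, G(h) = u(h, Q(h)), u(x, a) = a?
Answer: 1/9600 ≈ 0.00010417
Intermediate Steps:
Q(m) = -6 + 3*m
G(h) = -6 + 3*h
y(w, S) = -2*S*w - 2*S*(-6 + 3*w) (y(w, S) = -2*(S*w + (-6 + 3*w)*S) = -2*(S*w + S*(-6 + 3*w)) = -2*S*w - 2*S*(-6 + 3*w))
1/((r(-43, 10) - 1467) + (y(33, -28) + 4001)) = 1/((10 - 1467) + (4*(-28)*(3 - 2*33) + 4001)) = 1/(-1457 + (4*(-28)*(3 - 66) + 4001)) = 1/(-1457 + (4*(-28)*(-63) + 4001)) = 1/(-1457 + (7056 + 4001)) = 1/(-1457 + 11057) = 1/9600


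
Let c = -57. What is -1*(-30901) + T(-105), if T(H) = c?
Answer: 30844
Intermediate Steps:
T(H) = -57
-1*(-30901) + T(-105) = -1*(-30901) - 57 = 30901 - 57 = 30844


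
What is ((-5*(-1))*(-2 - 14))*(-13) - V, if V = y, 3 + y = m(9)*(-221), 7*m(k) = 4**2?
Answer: 10837/7 ≈ 1548.1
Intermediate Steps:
m(k) = 16/7 (m(k) = (1/7)*4**2 = (1/7)*16 = 16/7)
y = -3557/7 (y = -3 + (16/7)*(-221) = -3 - 3536/7 = -3557/7 ≈ -508.14)
V = -3557/7 ≈ -508.14
((-5*(-1))*(-2 - 14))*(-13) - V = ((-5*(-1))*(-2 - 14))*(-13) - 1*(-3557/7) = (5*(-16))*(-13) + 3557/7 = -80*(-13) + 3557/7 = 1040 + 3557/7 = 10837/7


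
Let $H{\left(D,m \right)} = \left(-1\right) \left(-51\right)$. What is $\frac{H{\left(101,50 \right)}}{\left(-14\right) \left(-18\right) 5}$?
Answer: $\frac{17}{420} \approx 0.040476$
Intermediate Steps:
$H{\left(D,m \right)} = 51$
$\frac{H{\left(101,50 \right)}}{\left(-14\right) \left(-18\right) 5} = \frac{51}{\left(-14\right) \left(-18\right) 5} = \frac{51}{252 \cdot 5} = \frac{51}{1260} = 51 \cdot \frac{1}{1260} = \frac{17}{420}$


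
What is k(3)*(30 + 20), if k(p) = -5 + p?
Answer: -100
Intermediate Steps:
k(3)*(30 + 20) = (-5 + 3)*(30 + 20) = -2*50 = -100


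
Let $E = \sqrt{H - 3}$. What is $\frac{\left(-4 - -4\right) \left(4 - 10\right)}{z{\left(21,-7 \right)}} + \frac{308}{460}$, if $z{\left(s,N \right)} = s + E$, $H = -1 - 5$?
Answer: $\frac{77}{115} \approx 0.66957$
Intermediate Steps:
$H = -6$
$E = 3 i$ ($E = \sqrt{-6 - 3} = \sqrt{-9} = 3 i \approx 3.0 i$)
$z{\left(s,N \right)} = s + 3 i$
$\frac{\left(-4 - -4\right) \left(4 - 10\right)}{z{\left(21,-7 \right)}} + \frac{308}{460} = \frac{\left(-4 - -4\right) \left(4 - 10\right)}{21 + 3 i} + \frac{308}{460} = \left(-4 + 4\right) \left(-6\right) \frac{21 - 3 i}{450} + 308 \cdot \frac{1}{460} = 0 \left(-6\right) \frac{21 - 3 i}{450} + \frac{77}{115} = 0 \frac{21 - 3 i}{450} + \frac{77}{115} = 0 + \frac{77}{115} = \frac{77}{115}$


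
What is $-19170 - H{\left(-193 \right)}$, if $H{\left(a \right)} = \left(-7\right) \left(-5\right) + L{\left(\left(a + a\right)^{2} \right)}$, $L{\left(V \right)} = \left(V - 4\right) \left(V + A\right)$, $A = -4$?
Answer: $-22198635269$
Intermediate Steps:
$L{\left(V \right)} = \left(-4 + V\right)^{2}$ ($L{\left(V \right)} = \left(V - 4\right) \left(V - 4\right) = \left(-4 + V\right) \left(-4 + V\right) = \left(-4 + V\right)^{2}$)
$H{\left(a \right)} = 51 - 32 a^{2} + 16 a^{4}$ ($H{\left(a \right)} = \left(-7\right) \left(-5\right) + \left(16 + \left(\left(a + a\right)^{2}\right)^{2} - 8 \left(a + a\right)^{2}\right) = 35 + \left(16 + \left(\left(2 a\right)^{2}\right)^{2} - 8 \left(2 a\right)^{2}\right) = 35 + \left(16 + \left(4 a^{2}\right)^{2} - 8 \cdot 4 a^{2}\right) = 35 + \left(16 + 16 a^{4} - 32 a^{2}\right) = 35 + \left(16 - 32 a^{2} + 16 a^{4}\right) = 51 - 32 a^{2} + 16 a^{4}$)
$-19170 - H{\left(-193 \right)} = -19170 - \left(51 - 32 \left(-193\right)^{2} + 16 \left(-193\right)^{4}\right) = -19170 - \left(51 - 1191968 + 16 \cdot 1387488001\right) = -19170 - \left(51 - 1191968 + 22199808016\right) = -19170 - 22198616099 = -22198635269$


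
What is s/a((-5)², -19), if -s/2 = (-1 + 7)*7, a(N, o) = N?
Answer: -84/25 ≈ -3.3600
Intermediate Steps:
s = -84 (s = -2*(-1 + 7)*7 = -12*7 = -2*42 = -84)
s/a((-5)², -19) = -84/((-5)²) = -84/25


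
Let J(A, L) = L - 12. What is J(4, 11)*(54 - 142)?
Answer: 88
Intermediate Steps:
J(A, L) = -12 + L
J(4, 11)*(54 - 142) = (-12 + 11)*(54 - 142) = -1*(-88) = 88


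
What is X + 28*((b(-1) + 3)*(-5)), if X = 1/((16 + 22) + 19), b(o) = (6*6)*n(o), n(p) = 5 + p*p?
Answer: -1747619/57 ≈ -30660.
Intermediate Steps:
n(p) = 5 + p²
b(o) = 180 + 36*o² (b(o) = (6*6)*(5 + o²) = 36*(5 + o²) = 180 + 36*o²)
X = 1/57 (X = 1/(38 + 19) = 1/57 ≈ 0.017544)
X + 28*((b(-1) + 3)*(-5)) = 1/57 + 28*(((180 + 36*(-1)²) + 3)*(-5)) = 1/57 + 28*(((180 + 36*1) + 3)*(-5)) = 1/57 + 28*(((180 + 36) + 3)*(-5)) = 1/57 + 28*((216 + 3)*(-5)) = 1/57 + 28*(219*(-5)) = 1/57 + 28*(-1095) = 1/57 - 30660 = -1747619/57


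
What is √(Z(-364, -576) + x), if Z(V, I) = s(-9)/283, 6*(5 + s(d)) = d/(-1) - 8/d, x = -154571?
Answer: I*√4010937836694/5094 ≈ 393.16*I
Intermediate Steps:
s(d) = -5 - 4/(3*d) - d/6 (s(d) = -5 + (d/(-1) - 8/d)/6 = -5 + (d*(-1) - 8/d)/6 = -5 + (-d - 8/d)/6 = -5 + (-4/(3*d) - d/6) = -5 - 4/(3*d) - d/6)
Z(V, I) = -181/15282 (Z(V, I) = ((⅙)*(-8 - 1*(-9)*(30 - 9))/(-9))/283 = ((⅙)*(-⅑)*(-8 - 1*(-9)*21))*(1/283) = ((⅙)*(-⅑)*(-8 + 189))*(1/283) = ((⅙)*(-⅑)*181)*(1/283) = -181/54*1/283 = -181/15282)
√(Z(-364, -576) + x) = √(-181/15282 - 154571) = √(-2362154203/15282) = I*√4010937836694/5094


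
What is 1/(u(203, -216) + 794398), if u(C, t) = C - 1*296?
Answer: 1/794305 ≈ 1.2590e-6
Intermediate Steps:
u(C, t) = -296 + C (u(C, t) = C - 296 = -296 + C)
1/(u(203, -216) + 794398) = 1/((-296 + 203) + 794398) = 1/(-93 + 794398) = 1/794305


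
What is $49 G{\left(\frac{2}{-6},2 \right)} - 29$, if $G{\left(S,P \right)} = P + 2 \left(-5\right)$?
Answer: $-421$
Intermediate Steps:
$G{\left(S,P \right)} = -10 + P$ ($G{\left(S,P \right)} = P - 10 = -10 + P$)
$49 G{\left(\frac{2}{-6},2 \right)} - 29 = 49 \left(-10 + 2\right) - 29 = 49 \left(-8\right) - 29 = -392 - 29 = -421$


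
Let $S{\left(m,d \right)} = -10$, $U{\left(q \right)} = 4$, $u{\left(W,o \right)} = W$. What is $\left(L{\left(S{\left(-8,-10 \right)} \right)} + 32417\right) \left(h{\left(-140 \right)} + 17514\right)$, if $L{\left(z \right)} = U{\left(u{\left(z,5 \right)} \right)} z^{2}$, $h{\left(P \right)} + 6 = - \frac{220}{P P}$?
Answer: $\frac{563068474293}{980} \approx 5.7456 \cdot 10^{8}$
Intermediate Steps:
$h{\left(P \right)} = -6 - \frac{220}{P^{2}}$ ($h{\left(P \right)} = -6 - \frac{220}{P P} = -6 - \frac{220}{P^{2}}$)
$L{\left(z \right)} = 4 z^{2}$
$\left(L{\left(S{\left(-8,-10 \right)} \right)} + 32417\right) \left(h{\left(-140 \right)} + 17514\right) = \left(4 \left(-10\right)^{2} + 32417\right) \left(\left(-6 - \frac{220}{19600}\right) + 17514\right) = \left(4 \cdot 100 + 32417\right) \left(\left(-6 - \frac{11}{980}\right) + 17514\right) = \left(400 + 32417\right) \left(\left(-6 - \frac{11}{980}\right) + 17514\right) = 32817 \left(- \frac{5891}{980} + 17514\right) = 32817 \cdot \frac{17157829}{980} = \frac{563068474293}{980}$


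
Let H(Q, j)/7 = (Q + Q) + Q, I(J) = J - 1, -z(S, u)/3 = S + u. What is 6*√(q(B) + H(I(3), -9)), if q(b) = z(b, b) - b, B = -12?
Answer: 18*√14 ≈ 67.350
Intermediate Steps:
z(S, u) = -3*S - 3*u (z(S, u) = -3*(S + u) = -3*S - 3*u)
I(J) = -1 + J
H(Q, j) = 21*Q (H(Q, j) = 7*((Q + Q) + Q) = 7*(2*Q + Q) = 7*(3*Q) = 21*Q)
q(b) = -7*b (q(b) = (-3*b - 3*b) - b = -6*b - b = -7*b)
6*√(q(B) + H(I(3), -9)) = 6*√(-7*(-12) + 21*(-1 + 3)) = 6*√(84 + 21*2) = 6*√(84 + 42) = 6*√126 = 6*(3*√14) = 18*√14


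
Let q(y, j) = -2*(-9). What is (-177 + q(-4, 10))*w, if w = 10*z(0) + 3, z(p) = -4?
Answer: 5883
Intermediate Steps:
q(y, j) = 18
w = -37 (w = 10*(-4) + 3 = -40 + 3 = -37)
(-177 + q(-4, 10))*w = (-177 + 18)*(-37) = -159*(-37) = 5883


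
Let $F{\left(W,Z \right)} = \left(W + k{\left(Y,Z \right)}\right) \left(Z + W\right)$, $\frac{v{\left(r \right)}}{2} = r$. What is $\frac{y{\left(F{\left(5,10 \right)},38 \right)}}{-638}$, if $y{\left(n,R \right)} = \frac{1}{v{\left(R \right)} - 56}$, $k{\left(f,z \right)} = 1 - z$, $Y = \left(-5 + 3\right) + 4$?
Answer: $- \frac{1}{12760} \approx -7.837 \cdot 10^{-5}$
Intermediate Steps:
$v{\left(r \right)} = 2 r$
$Y = 2$ ($Y = -2 + 4 = 2$)
$F{\left(W,Z \right)} = \left(W + Z\right) \left(1 + W - Z\right)$ ($F{\left(W,Z \right)} = \left(W - \left(-1 + Z\right)\right) \left(Z + W\right) = \left(1 + W - Z\right) \left(W + Z\right) = \left(W + Z\right) \left(1 + W - Z\right)$)
$y{\left(n,R \right)} = \frac{1}{-56 + 2 R}$ ($y{\left(n,R \right)} = \frac{1}{2 R - 56} = \frac{1}{-56 + 2 R}$)
$\frac{y{\left(F{\left(5,10 \right)},38 \right)}}{-638} = \frac{\frac{1}{2} \frac{1}{-28 + 38}}{-638} = \frac{1}{2 \cdot 10} \left(- \frac{1}{638}\right) = \frac{1}{2} \cdot \frac{1}{10} \left(- \frac{1}{638}\right) = \frac{1}{20} \left(- \frac{1}{638}\right) = - \frac{1}{12760}$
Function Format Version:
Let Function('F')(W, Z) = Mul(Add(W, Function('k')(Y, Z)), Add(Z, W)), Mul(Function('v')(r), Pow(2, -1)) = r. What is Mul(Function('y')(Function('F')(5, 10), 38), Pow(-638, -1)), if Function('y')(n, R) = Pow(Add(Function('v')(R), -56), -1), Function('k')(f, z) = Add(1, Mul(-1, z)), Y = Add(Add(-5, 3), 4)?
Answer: Rational(-1, 12760) ≈ -7.8370e-5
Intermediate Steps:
Function('v')(r) = Mul(2, r)
Y = 2 (Y = Add(-2, 4) = 2)
Function('F')(W, Z) = Mul(Add(W, Z), Add(1, W, Mul(-1, Z))) (Function('F')(W, Z) = Mul(Add(W, Add(1, Mul(-1, Z))), Add(Z, W)) = Mul(Add(1, W, Mul(-1, Z)), Add(W, Z)) = Mul(Add(W, Z), Add(1, W, Mul(-1, Z))))
Function('y')(n, R) = Pow(Add(-56, Mul(2, R)), -1) (Function('y')(n, R) = Pow(Add(Mul(2, R), -56), -1) = Pow(Add(-56, Mul(2, R)), -1))
Mul(Function('y')(Function('F')(5, 10), 38), Pow(-638, -1)) = Mul(Mul(Rational(1, 2), Pow(Add(-28, 38), -1)), Pow(-638, -1)) = Mul(Mul(Rational(1, 2), Pow(10, -1)), Rational(-1, 638)) = Mul(Mul(Rational(1, 2), Rational(1, 10)), Rational(-1, 638)) = Mul(Rational(1, 20), Rational(-1, 638)) = Rational(-1, 12760)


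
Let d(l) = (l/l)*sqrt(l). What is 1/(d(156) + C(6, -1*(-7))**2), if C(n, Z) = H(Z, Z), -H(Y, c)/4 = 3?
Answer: 12/1715 - sqrt(39)/10290 ≈ 0.0063902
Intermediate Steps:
H(Y, c) = -12 (H(Y, c) = -4*3 = -12)
C(n, Z) = -12
d(l) = sqrt(l) (d(l) = 1*sqrt(l) = sqrt(l))
1/(d(156) + C(6, -1*(-7))**2) = 1/(sqrt(156) + (-12)**2) = 1/(2*sqrt(39) + 144) = 1/(144 + 2*sqrt(39))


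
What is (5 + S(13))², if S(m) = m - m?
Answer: 25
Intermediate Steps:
S(m) = 0
(5 + S(13))² = (5 + 0)² = 5² = 25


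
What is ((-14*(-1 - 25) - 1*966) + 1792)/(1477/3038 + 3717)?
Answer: 516460/1613389 ≈ 0.32011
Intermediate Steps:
((-14*(-1 - 25) - 1*966) + 1792)/(1477/3038 + 3717) = ((-14*(-26) - 966) + 1792)/(1477*(1/3038) + 3717) = ((364 - 966) + 1792)/(211/434 + 3717) = (-602 + 1792)/(1613389/434) = 1190*(434/1613389) = 516460/1613389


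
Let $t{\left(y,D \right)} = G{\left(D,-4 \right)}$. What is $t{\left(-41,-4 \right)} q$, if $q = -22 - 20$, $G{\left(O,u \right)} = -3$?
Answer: $126$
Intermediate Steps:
$t{\left(y,D \right)} = -3$
$q = -42$
$t{\left(-41,-4 \right)} q = \left(-3\right) \left(-42\right) = 126$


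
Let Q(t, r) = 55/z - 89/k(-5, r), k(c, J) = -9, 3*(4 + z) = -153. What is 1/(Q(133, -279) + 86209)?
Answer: 9/775961 ≈ 1.1599e-5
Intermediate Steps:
z = -55 (z = -4 + (⅓)*(-153) = -4 - 51 = -55)
Q(t, r) = 80/9 (Q(t, r) = 55/(-55) - 89/(-9) = 55*(-1/55) - 89*(-⅑) = -1 + 89/9 = 80/9)
1/(Q(133, -279) + 86209) = 1/(80/9 + 86209) = 1/(775961/9) = 9/775961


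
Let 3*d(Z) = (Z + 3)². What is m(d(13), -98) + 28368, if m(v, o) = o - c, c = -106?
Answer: 28376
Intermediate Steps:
d(Z) = (3 + Z)²/3 (d(Z) = (Z + 3)²/3 = (3 + Z)²/3)
m(v, o) = 106 + o (m(v, o) = o - 1*(-106) = o + 106 = 106 + o)
m(d(13), -98) + 28368 = (106 - 98) + 28368 = 8 + 28368 = 28376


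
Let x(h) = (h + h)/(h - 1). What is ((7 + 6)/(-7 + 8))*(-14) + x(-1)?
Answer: -181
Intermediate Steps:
x(h) = 2*h/(-1 + h) (x(h) = (2*h)/(-1 + h) = 2*h/(-1 + h))
((7 + 6)/(-7 + 8))*(-14) + x(-1) = ((7 + 6)/(-7 + 8))*(-14) + 2*(-1)/(-1 - 1) = (13/1)*(-14) + 2*(-1)/(-2) = (13*1)*(-14) + 2*(-1)*(-½) = 13*(-14) + 1 = -182 + 1 = -181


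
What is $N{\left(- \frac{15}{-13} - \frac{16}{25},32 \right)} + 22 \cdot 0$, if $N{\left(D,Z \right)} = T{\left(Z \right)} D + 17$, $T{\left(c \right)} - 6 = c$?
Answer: $\frac{11871}{325} \approx 36.526$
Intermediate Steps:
$T{\left(c \right)} = 6 + c$
$N{\left(D,Z \right)} = 17 + D \left(6 + Z\right)$ ($N{\left(D,Z \right)} = \left(6 + Z\right) D + 17 = D \left(6 + Z\right) + 17 = 17 + D \left(6 + Z\right)$)
$N{\left(- \frac{15}{-13} - \frac{16}{25},32 \right)} + 22 \cdot 0 = \left(17 + \left(- \frac{15}{-13} - \frac{16}{25}\right) \left(6 + 32\right)\right) + 22 \cdot 0 = \left(17 + \left(\left(-15\right) \left(- \frac{1}{13}\right) - \frac{16}{25}\right) 38\right) + 0 = \left(17 + \left(\frac{15}{13} - \frac{16}{25}\right) 38\right) + 0 = \left(17 + \frac{167}{325} \cdot 38\right) + 0 = \left(17 + \frac{6346}{325}\right) + 0 = \frac{11871}{325} + 0 = \frac{11871}{325}$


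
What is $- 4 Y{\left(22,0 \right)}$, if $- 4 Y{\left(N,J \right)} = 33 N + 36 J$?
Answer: $726$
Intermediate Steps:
$Y{\left(N,J \right)} = - 9 J - \frac{33 N}{4}$ ($Y{\left(N,J \right)} = - \frac{33 N + 36 J}{4} = - 9 J - \frac{33 N}{4}$)
$- 4 Y{\left(22,0 \right)} = - 4 \left(\left(-9\right) 0 - \frac{363}{2}\right) = - 4 \left(0 - \frac{363}{2}\right) = \left(-4\right) \left(- \frac{363}{2}\right) = 726$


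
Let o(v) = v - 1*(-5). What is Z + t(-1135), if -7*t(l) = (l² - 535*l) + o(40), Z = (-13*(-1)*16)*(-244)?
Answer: -321537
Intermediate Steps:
o(v) = 5 + v (o(v) = v + 5 = 5 + v)
Z = -50752 (Z = (13*16)*(-244) = 208*(-244) = -50752)
t(l) = -45/7 - l²/7 + 535*l/7 (t(l) = -((l² - 535*l) + (5 + 40))/7 = -((l² - 535*l) + 45)/7 = -(45 + l² - 535*l)/7 = -45/7 - l²/7 + 535*l/7)
Z + t(-1135) = -50752 + (-45/7 - ⅐*(-1135)² + (535/7)*(-1135)) = -50752 + (-45/7 - ⅐*1288225 - 607225/7) = -50752 + (-45/7 - 1288225/7 - 607225/7) = -50752 - 270785 = -321537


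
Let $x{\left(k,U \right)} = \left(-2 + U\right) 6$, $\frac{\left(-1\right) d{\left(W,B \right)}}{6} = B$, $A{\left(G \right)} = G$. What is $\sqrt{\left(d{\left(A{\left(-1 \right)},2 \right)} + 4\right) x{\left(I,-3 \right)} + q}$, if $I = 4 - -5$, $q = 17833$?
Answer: $\sqrt{18073} \approx 134.44$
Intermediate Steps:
$I = 9$ ($I = 4 + 5 = 9$)
$d{\left(W,B \right)} = - 6 B$
$x{\left(k,U \right)} = -12 + 6 U$
$\sqrt{\left(d{\left(A{\left(-1 \right)},2 \right)} + 4\right) x{\left(I,-3 \right)} + q} = \sqrt{\left(\left(-6\right) 2 + 4\right) \left(-12 + 6 \left(-3\right)\right) + 17833} = \sqrt{\left(-12 + 4\right) \left(-12 - 18\right) + 17833} = \sqrt{\left(-8\right) \left(-30\right) + 17833} = \sqrt{240 + 17833} = \sqrt{18073}$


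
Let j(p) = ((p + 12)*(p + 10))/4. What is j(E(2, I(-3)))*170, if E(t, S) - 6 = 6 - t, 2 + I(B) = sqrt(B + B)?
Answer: 18700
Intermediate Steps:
I(B) = -2 + sqrt(2)*sqrt(B) (I(B) = -2 + sqrt(B + B) = -2 + sqrt(2*B) = -2 + sqrt(2)*sqrt(B))
E(t, S) = 12 - t (E(t, S) = 6 + (6 - t) = 12 - t)
j(p) = (10 + p)*(12 + p)/4 (j(p) = ((12 + p)*(10 + p))*(1/4) = ((10 + p)*(12 + p))*(1/4) = (10 + p)*(12 + p)/4)
j(E(2, I(-3)))*170 = (30 + (12 - 1*2)**2/4 + 11*(12 - 1*2)/2)*170 = (30 + (12 - 2)**2/4 + 11*(12 - 2)/2)*170 = (30 + (1/4)*10**2 + (11/2)*10)*170 = (30 + (1/4)*100 + 55)*170 = (30 + 25 + 55)*170 = 110*170 = 18700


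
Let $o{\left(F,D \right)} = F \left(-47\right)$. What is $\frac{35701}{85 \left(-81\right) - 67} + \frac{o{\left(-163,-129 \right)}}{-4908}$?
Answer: $- \frac{57119945}{8530104} \approx -6.6963$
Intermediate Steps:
$o{\left(F,D \right)} = - 47 F$
$\frac{35701}{85 \left(-81\right) - 67} + \frac{o{\left(-163,-129 \right)}}{-4908} = \frac{35701}{85 \left(-81\right) - 67} + \frac{\left(-47\right) \left(-163\right)}{-4908} = \frac{35701}{-6885 - 67} + 7661 \left(- \frac{1}{4908}\right) = \frac{35701}{-6952} - \frac{7661}{4908} = 35701 \left(- \frac{1}{6952}\right) - \frac{7661}{4908} = - \frac{35701}{6952} - \frac{7661}{4908} = - \frac{57119945}{8530104}$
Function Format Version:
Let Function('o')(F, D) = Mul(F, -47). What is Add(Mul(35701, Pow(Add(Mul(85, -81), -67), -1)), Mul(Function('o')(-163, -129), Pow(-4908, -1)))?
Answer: Rational(-57119945, 8530104) ≈ -6.6963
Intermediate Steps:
Function('o')(F, D) = Mul(-47, F)
Add(Mul(35701, Pow(Add(Mul(85, -81), -67), -1)), Mul(Function('o')(-163, -129), Pow(-4908, -1))) = Add(Mul(35701, Pow(Add(Mul(85, -81), -67), -1)), Mul(Mul(-47, -163), Pow(-4908, -1))) = Add(Mul(35701, Pow(Add(-6885, -67), -1)), Mul(7661, Rational(-1, 4908))) = Add(Mul(35701, Pow(-6952, -1)), Rational(-7661, 4908)) = Add(Mul(35701, Rational(-1, 6952)), Rational(-7661, 4908)) = Add(Rational(-35701, 6952), Rational(-7661, 4908)) = Rational(-57119945, 8530104)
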